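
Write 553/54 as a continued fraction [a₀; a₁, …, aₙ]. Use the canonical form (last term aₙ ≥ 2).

553 = 10·54 + 13
54 = 4·13 + 2
13 = 6·2 + 1
2 = 2·1 + 0  (stop)
So 553/54 = [10; 4, 6, 2].

[10; 4, 6, 2]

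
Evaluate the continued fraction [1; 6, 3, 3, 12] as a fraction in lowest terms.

Fold from the inside: start with 12/1.
  3 + 1/12 = 37/12
  3 + 12/37 = 123/37
  6 + 37/123 = 775/123
  1 + 123/775 = 898/775

898/775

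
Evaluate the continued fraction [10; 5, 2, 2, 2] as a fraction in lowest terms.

662/65

Fold from the inside: start with 2/1.
  2 + 1/2 = 5/2
  2 + 2/5 = 12/5
  5 + 5/12 = 65/12
  10 + 12/65 = 662/65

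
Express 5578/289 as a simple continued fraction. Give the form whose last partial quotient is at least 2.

[19; 3, 3, 9, 3]

5578 = 19·289 + 87
289 = 3·87 + 28
87 = 3·28 + 3
28 = 9·3 + 1
3 = 3·1 + 0  (stop)
So 5578/289 = [19; 3, 3, 9, 3].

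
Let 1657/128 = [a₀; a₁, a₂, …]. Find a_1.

1657 = 12·128 + 121   →  a_0 = 12
128 = 1·121 + 7   →  a_1 = 1

1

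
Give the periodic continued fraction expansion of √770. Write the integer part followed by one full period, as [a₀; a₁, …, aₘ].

a₀ = ⌊√770⌋ = 27.
With m₀=0, d₀=1 and mₖ₊₁ = dₖaₖ − mₖ, dₖ₊₁ = (n − mₖ₊₁²)/dₖ, aₖ₊₁ = ⌊(a₀+mₖ₊₁)/dₖ₊₁⌋:
  k=1: m=27, d=41, a=1
  k=2: m=14, d=14, a=2
  k=3: m=14, d=41, a=1
  k=4: m=27, d=1, a=54
d=1 and a=2a₀=54 at k=4, so the next step gives (m, d) = (27, 41) again — its k=1 value — and the period has length 4.

[27; 1, 2, 1, 54]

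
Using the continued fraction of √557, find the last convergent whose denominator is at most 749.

√557 = [23; 1, 1, 1, 1, 46, …] (period length 5).
Convergents:
  p_0/q_0 = 23/1
  p_1/q_1 = 24/1
  p_2/q_2 = 47/2
  p_3/q_3 = 71/3
  p_4/q_4 = 118/5
  p_5/q_5 = 5499/233
  p_6/q_6 = 5617/238
  p_7/q_7 = 11116/471
  p_8/q_8 = 16733/709
  p_9/q_9 = 27849/1180
q_8 = 709 ≤ 749 < 1180 = q_9, so the answer is 16733/709.

16733/709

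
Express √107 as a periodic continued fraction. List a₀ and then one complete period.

[10; 2, 1, 9, 1, 2, 20]

a₀ = ⌊√107⌋ = 10.
With m₀=0, d₀=1 and mₖ₊₁ = dₖaₖ − mₖ, dₖ₊₁ = (n − mₖ₊₁²)/dₖ, aₖ₊₁ = ⌊(a₀+mₖ₊₁)/dₖ₊₁⌋:
  k=1: m=10, d=7, a=2
  k=2: m=4, d=13, a=1
  k=3: m=9, d=2, a=9
  k=4: m=9, d=13, a=1
  k=5: m=4, d=7, a=2
  k=6: m=10, d=1, a=20
d=1 and a=2a₀=20 at k=6, so the next step gives (m, d) = (10, 7) again — its k=1 value — and the period has length 6.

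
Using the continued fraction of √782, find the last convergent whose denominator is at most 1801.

43820/1567

√782 = [27; 1, 26, 1, 54, …] (period length 4).
Convergents:
  p_0/q_0 = 27/1
  p_1/q_1 = 28/1
  p_2/q_2 = 755/27
  p_3/q_3 = 783/28
  p_4/q_4 = 43037/1539
  p_5/q_5 = 43820/1567
  p_6/q_6 = 1182357/42281
q_5 = 1567 ≤ 1801 < 42281 = q_6, so the answer is 43820/1567.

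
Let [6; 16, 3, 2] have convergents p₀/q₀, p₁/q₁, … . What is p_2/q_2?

297/49

Using pₖ = aₖpₖ₋₁ + pₖ₋₂, qₖ = aₖqₖ₋₁ + qₖ₋₂ (with p₋₁=1, p₋₂=0, q₋₁=0, q₋₂=1):
  k=0: a=6, p=6, q=1
  k=1: a=16, p=97, q=16
  k=2: a=3, p=297, q=49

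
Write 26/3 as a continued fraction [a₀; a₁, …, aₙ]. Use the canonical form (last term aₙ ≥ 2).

[8; 1, 2]

26 = 8·3 + 2
3 = 1·2 + 1
2 = 2·1 + 0  (stop)
So 26/3 = [8; 1, 2].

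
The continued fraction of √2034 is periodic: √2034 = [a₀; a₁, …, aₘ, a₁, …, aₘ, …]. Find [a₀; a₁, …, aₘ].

[45; 10, 90]

a₀ = ⌊√2034⌋ = 45.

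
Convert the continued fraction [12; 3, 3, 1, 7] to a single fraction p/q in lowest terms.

Using pₖ = aₖpₖ₋₁ + pₖ₋₂ and qₖ = aₖqₖ₋₁ + qₖ₋₂:
  k=0: a=12, p=12, q=1
  k=1: a=3, p=37, q=3
  k=2: a=3, p=123, q=10
  k=3: a=1, p=160, q=13
  k=4: a=7, p=1243, q=101

1243/101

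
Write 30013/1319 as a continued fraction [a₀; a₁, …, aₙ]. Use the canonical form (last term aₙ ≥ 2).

[22; 1, 3, 14, 11, 2]

30013 = 22*1319 + 995
1319 = 1*995 + 324
995 = 3*324 + 23
324 = 14*23 + 2
23 = 11*2 + 1
2 = 2*1 + 0  (stop)
So 30013/1319 = [22; 1, 3, 14, 11, 2].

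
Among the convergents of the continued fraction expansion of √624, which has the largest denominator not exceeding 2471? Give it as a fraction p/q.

61176/2449

√624 = [24; 1, 48, …] (period length 2).
Convergents:
  p_0/q_0 = 24/1
  p_1/q_1 = 25/1
  p_2/q_2 = 1224/49
  p_3/q_3 = 1249/50
  p_4/q_4 = 61176/2449
  p_5/q_5 = 62425/2499
q_4 = 2449 ≤ 2471 < 2499 = q_5, so the answer is 61176/2449.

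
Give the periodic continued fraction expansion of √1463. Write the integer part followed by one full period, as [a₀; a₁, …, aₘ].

a₀ = ⌊√1463⌋ = 38.
With m₀=0, d₀=1 and mₖ₊₁ = dₖaₖ − mₖ, dₖ₊₁ = (n − mₖ₊₁²)/dₖ, aₖ₊₁ = ⌊(a₀+mₖ₊₁)/dₖ₊₁⌋:
  k=1: m=38, d=19, a=4
  k=2: m=38, d=1, a=76
d=1 and a=2a₀=76 at k=2, so the next step gives (m, d) = (38, 19) again — its k=1 value — and the period has length 2.

[38; 4, 76]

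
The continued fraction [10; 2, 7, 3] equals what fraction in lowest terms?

Fold from the inside: start with 3/1.
  7 + 1/3 = 22/3
  2 + 3/22 = 47/22
  10 + 22/47 = 492/47

492/47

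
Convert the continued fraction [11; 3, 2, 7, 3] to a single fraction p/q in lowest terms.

Using pₖ = aₖpₖ₋₁ + pₖ₋₂ and qₖ = aₖqₖ₋₁ + qₖ₋₂:
  k=0: a=11, p=11, q=1
  k=1: a=3, p=34, q=3
  k=2: a=2, p=79, q=7
  k=3: a=7, p=587, q=52
  k=4: a=3, p=1840, q=163

1840/163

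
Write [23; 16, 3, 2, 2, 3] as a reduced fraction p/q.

Using pₖ = aₖpₖ₋₁ + pₖ₋₂ and qₖ = aₖqₖ₋₁ + qₖ₋₂:
  k=0: a=23, p=23, q=1
  k=1: a=16, p=369, q=16
  k=2: a=3, p=1130, q=49
  k=3: a=2, p=2629, q=114
  k=4: a=2, p=6388, q=277
  k=5: a=3, p=21793, q=945

21793/945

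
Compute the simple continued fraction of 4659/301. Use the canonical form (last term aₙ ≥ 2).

4659 = 15*301 + 144
301 = 2*144 + 13
144 = 11*13 + 1
13 = 13*1 + 0  (stop)
So 4659/301 = [15; 2, 11, 13].

[15; 2, 11, 13]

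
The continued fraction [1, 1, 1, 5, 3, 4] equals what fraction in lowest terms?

233/151

Using pₖ = aₖpₖ₋₁ + pₖ₋₂ and qₖ = aₖqₖ₋₁ + qₖ₋₂:
  k=0: a=1, p=1, q=1
  k=1: a=1, p=2, q=1
  k=2: a=1, p=3, q=2
  k=3: a=5, p=17, q=11
  k=4: a=3, p=54, q=35
  k=5: a=4, p=233, q=151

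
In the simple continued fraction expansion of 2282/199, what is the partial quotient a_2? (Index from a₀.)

2282 = 11·199 + 93   →  a_0 = 11
199 = 2·93 + 13   →  a_1 = 2
93 = 7·13 + 2   →  a_2 = 7

7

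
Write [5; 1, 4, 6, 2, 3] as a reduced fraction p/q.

Fold from the inside: start with 3/1.
  2 + 1/3 = 7/3
  6 + 3/7 = 45/7
  4 + 7/45 = 187/45
  1 + 45/187 = 232/187
  5 + 187/232 = 1347/232

1347/232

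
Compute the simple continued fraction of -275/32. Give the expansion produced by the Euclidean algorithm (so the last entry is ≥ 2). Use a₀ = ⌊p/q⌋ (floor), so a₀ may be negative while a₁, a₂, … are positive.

[-9; 2, 2, 6]

-275 = -9×32 + 13
32 = 2×13 + 6
13 = 2×6 + 1
6 = 6×1 + 0  (stop)
So -275/32 = [-9; 2, 2, 6].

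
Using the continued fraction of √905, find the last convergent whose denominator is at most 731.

√905 = [30; 12, 60, …] (period length 2).
Convergents:
  p_0/q_0 = 30/1
  p_1/q_1 = 361/12
  p_2/q_2 = 21690/721
  p_3/q_3 = 260641/8664
q_2 = 721 ≤ 731 < 8664 = q_3, so the answer is 21690/721.

21690/721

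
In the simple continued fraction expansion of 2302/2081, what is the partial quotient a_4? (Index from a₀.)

2

2302 = 1·2081 + 221   →  a_0 = 1
2081 = 9·221 + 92   →  a_1 = 9
221 = 2·92 + 37   →  a_2 = 2
92 = 2·37 + 18   →  a_3 = 2
37 = 2·18 + 1   →  a_4 = 2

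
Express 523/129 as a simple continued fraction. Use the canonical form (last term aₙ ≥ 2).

[4; 18, 2, 3]

523 = 4·129 + 7
129 = 18·7 + 3
7 = 2·3 + 1
3 = 3·1 + 0  (stop)
So 523/129 = [4; 18, 2, 3].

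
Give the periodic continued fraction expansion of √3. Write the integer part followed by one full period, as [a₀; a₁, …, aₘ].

[1; 1, 2]

a₀ = ⌊√3⌋ = 1.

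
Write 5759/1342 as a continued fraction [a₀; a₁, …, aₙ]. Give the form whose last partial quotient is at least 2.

5759 = 4*1342 + 391
1342 = 3*391 + 169
391 = 2*169 + 53
169 = 3*53 + 10
53 = 5*10 + 3
10 = 3*3 + 1
3 = 3*1 + 0  (stop)
So 5759/1342 = [4; 3, 2, 3, 5, 3, 3].

[4; 3, 2, 3, 5, 3, 3]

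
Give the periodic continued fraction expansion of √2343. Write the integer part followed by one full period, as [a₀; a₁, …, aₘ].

a₀ = ⌊√2343⌋ = 48.
With m₀=0, d₀=1 and mₖ₊₁ = dₖaₖ − mₖ, dₖ₊₁ = (n − mₖ₊₁²)/dₖ, aₖ₊₁ = ⌊(a₀+mₖ₊₁)/dₖ₊₁⌋:
  k=1: m=48, d=39, a=2
  k=2: m=30, d=37, a=2
  k=3: m=44, d=11, a=8
  k=4: m=44, d=37, a=2
  k=5: m=30, d=39, a=2
  k=6: m=48, d=1, a=96
d=1 and a=2a₀=96 at k=6, so the next step gives (m, d) = (48, 39) again — its k=1 value — and the period has length 6.

[48; 2, 2, 8, 2, 2, 96]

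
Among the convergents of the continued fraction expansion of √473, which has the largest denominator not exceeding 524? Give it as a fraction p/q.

11331/521

√473 = [21; 1, 2, 1, 42, …] (period length 4).
Convergents:
  p_0/q_0 = 21/1
  p_1/q_1 = 22/1
  p_2/q_2 = 65/3
  p_3/q_3 = 87/4
  p_4/q_4 = 3719/171
  p_5/q_5 = 3806/175
  p_6/q_6 = 11331/521
  p_7/q_7 = 15137/696
q_6 = 521 ≤ 524 < 696 = q_7, so the answer is 11331/521.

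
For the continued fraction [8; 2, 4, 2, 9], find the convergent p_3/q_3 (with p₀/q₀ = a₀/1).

Using pₖ = aₖpₖ₋₁ + pₖ₋₂, qₖ = aₖqₖ₋₁ + qₖ₋₂ (with p₋₁=1, p₋₂=0, q₋₁=0, q₋₂=1):
  k=0: a=8, p=8, q=1
  k=1: a=2, p=17, q=2
  k=2: a=4, p=76, q=9
  k=3: a=2, p=169, q=20

169/20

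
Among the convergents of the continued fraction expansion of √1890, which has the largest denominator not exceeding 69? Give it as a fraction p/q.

826/19

√1890 = [43; 2, 9, 6, 9, 2, 86, …] (period length 6).
Convergents:
  p_0/q_0 = 43/1
  p_1/q_1 = 87/2
  p_2/q_2 = 826/19
  p_3/q_3 = 5043/116
q_2 = 19 ≤ 69 < 116 = q_3, so the answer is 826/19.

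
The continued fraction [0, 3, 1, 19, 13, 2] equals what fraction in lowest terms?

542/2141

Fold from the inside: start with 2/1.
  13 + 1/2 = 27/2
  19 + 2/27 = 515/27
  1 + 27/515 = 542/515
  3 + 515/542 = 2141/542
  0 + 542/2141 = 542/2141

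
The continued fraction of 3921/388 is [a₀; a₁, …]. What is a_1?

9

3921 = 10·388 + 41   →  a_0 = 10
388 = 9·41 + 19   →  a_1 = 9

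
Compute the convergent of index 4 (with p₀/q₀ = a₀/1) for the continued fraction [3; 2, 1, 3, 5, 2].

195/58

Using pₖ = aₖpₖ₋₁ + pₖ₋₂, qₖ = aₖqₖ₋₁ + qₖ₋₂ (with p₋₁=1, p₋₂=0, q₋₁=0, q₋₂=1):
  k=0: a=3, p=3, q=1
  k=1: a=2, p=7, q=2
  k=2: a=1, p=10, q=3
  k=3: a=3, p=37, q=11
  k=4: a=5, p=195, q=58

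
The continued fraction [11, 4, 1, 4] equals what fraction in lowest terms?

Using pₖ = aₖpₖ₋₁ + pₖ₋₂ and qₖ = aₖqₖ₋₁ + qₖ₋₂:
  k=0: a=11, p=11, q=1
  k=1: a=4, p=45, q=4
  k=2: a=1, p=56, q=5
  k=3: a=4, p=269, q=24

269/24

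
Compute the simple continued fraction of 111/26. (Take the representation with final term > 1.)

111 = 4·26 + 7
26 = 3·7 + 5
7 = 1·5 + 2
5 = 2·2 + 1
2 = 2·1 + 0  (stop)
So 111/26 = [4; 3, 1, 2, 2].

[4; 3, 1, 2, 2]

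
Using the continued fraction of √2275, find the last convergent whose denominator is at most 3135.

149053/3125

√2275 = [47; 1, 2, 3, 2, 1, 94, …] (period length 6).
Convergents:
  p_0/q_0 = 47/1
  p_1/q_1 = 48/1
  p_2/q_2 = 143/3
  p_3/q_3 = 477/10
  p_4/q_4 = 1097/23
  p_5/q_5 = 1574/33
  p_6/q_6 = 149053/3125
  p_7/q_7 = 150627/3158
q_6 = 3125 ≤ 3135 < 3158 = q_7, so the answer is 149053/3125.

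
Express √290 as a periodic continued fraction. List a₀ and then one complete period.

a₀ = ⌊√290⌋ = 17.
With m₀=0, d₀=1 and mₖ₊₁ = dₖaₖ − mₖ, dₖ₊₁ = (n − mₖ₊₁²)/dₖ, aₖ₊₁ = ⌊(a₀+mₖ₊₁)/dₖ₊₁⌋:
  k=1: m=17, d=1, a=34
d=1 and a=2a₀=34 at k=1, so the next step gives (m, d) = (17, 1) again — its k=1 value — and the period has length 1.

[17; 34]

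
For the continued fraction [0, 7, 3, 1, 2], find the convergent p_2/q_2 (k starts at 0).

Using pₖ = aₖpₖ₋₁ + pₖ₋₂, qₖ = aₖqₖ₋₁ + qₖ₋₂ (with p₋₁=1, p₋₂=0, q₋₁=0, q₋₂=1):
  k=0: a=0, p=0, q=1
  k=1: a=7, p=1, q=7
  k=2: a=3, p=3, q=22

3/22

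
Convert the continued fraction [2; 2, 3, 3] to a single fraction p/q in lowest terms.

56/23

Using pₖ = aₖpₖ₋₁ + pₖ₋₂ and qₖ = aₖqₖ₋₁ + qₖ₋₂:
  k=0: a=2, p=2, q=1
  k=1: a=2, p=5, q=2
  k=2: a=3, p=17, q=7
  k=3: a=3, p=56, q=23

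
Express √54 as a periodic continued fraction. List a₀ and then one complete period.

[7; 2, 1, 6, 1, 2, 14]

a₀ = ⌊√54⌋ = 7.
With m₀=0, d₀=1 and mₖ₊₁ = dₖaₖ − mₖ, dₖ₊₁ = (n − mₖ₊₁²)/dₖ, aₖ₊₁ = ⌊(a₀+mₖ₊₁)/dₖ₊₁⌋:
  k=1: m=7, d=5, a=2
  k=2: m=3, d=9, a=1
  k=3: m=6, d=2, a=6
  k=4: m=6, d=9, a=1
  k=5: m=3, d=5, a=2
  k=6: m=7, d=1, a=14
d=1 and a=2a₀=14 at k=6, so the next step gives (m, d) = (7, 5) again — its k=1 value — and the period has length 6.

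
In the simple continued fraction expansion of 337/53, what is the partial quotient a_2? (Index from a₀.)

1

337 = 6·53 + 19   →  a_0 = 6
53 = 2·19 + 15   →  a_1 = 2
19 = 1·15 + 4   →  a_2 = 1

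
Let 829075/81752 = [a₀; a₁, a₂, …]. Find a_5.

829075 = 10·81752 + 11555   →  a_0 = 10
81752 = 7·11555 + 867   →  a_1 = 7
11555 = 13·867 + 284   →  a_2 = 13
867 = 3·284 + 15   →  a_3 = 3
284 = 18·15 + 14   →  a_4 = 18
15 = 1·14 + 1   →  a_5 = 1

1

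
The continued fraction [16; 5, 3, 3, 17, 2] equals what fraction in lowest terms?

Fold from the inside: start with 2/1.
  17 + 1/2 = 35/2
  3 + 2/35 = 107/35
  3 + 35/107 = 356/107
  5 + 107/356 = 1887/356
  16 + 356/1887 = 30548/1887

30548/1887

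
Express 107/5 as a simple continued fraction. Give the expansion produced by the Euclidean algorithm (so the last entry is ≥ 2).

107 = 21·5 + 2
5 = 2·2 + 1
2 = 2·1 + 0  (stop)
So 107/5 = [21; 2, 2].

[21; 2, 2]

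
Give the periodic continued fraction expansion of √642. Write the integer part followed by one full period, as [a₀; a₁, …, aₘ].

a₀ = ⌊√642⌋ = 25.
With m₀=0, d₀=1 and mₖ₊₁ = dₖaₖ − mₖ, dₖ₊₁ = (n − mₖ₊₁²)/dₖ, aₖ₊₁ = ⌊(a₀+mₖ₊₁)/dₖ₊₁⌋:
  k=1: m=25, d=17, a=2
  k=2: m=9, d=33, a=1
  k=3: m=24, d=2, a=24
  k=4: m=24, d=33, a=1
  k=5: m=9, d=17, a=2
  k=6: m=25, d=1, a=50
d=1 and a=2a₀=50 at k=6, so the next step gives (m, d) = (25, 17) again — its k=1 value — and the period has length 6.

[25; 2, 1, 24, 1, 2, 50]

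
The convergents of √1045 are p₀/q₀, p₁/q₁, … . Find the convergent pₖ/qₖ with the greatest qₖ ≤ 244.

√1045 = [32; 3, 15, 1, 4, 1, 15, 3, 64, …] (period length 8).
Convergents:
  p_0/q_0 = 32/1
  p_1/q_1 = 97/3
  p_2/q_2 = 1487/46
  p_3/q_3 = 1584/49
  p_4/q_4 = 7823/242
  p_5/q_5 = 9407/291
q_4 = 242 ≤ 244 < 291 = q_5, so the answer is 7823/242.

7823/242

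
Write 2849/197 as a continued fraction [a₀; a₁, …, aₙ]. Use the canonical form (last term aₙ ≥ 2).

[14; 2, 6, 15]

2849 = 14*197 + 91
197 = 2*91 + 15
91 = 6*15 + 1
15 = 15*1 + 0  (stop)
So 2849/197 = [14; 2, 6, 15].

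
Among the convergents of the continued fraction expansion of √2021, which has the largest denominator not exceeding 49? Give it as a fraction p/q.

√2021 = [44; 1, 21, 2, 21, 1, 88, …] (period length 6).
Convergents:
  p_0/q_0 = 44/1
  p_1/q_1 = 45/1
  p_2/q_2 = 989/22
  p_3/q_3 = 2023/45
  p_4/q_4 = 43472/967
q_3 = 45 ≤ 49 < 967 = q_4, so the answer is 2023/45.

2023/45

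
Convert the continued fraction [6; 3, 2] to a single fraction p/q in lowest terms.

Using pₖ = aₖpₖ₋₁ + pₖ₋₂ and qₖ = aₖqₖ₋₁ + qₖ₋₂:
  k=0: a=6, p=6, q=1
  k=1: a=3, p=19, q=3
  k=2: a=2, p=44, q=7

44/7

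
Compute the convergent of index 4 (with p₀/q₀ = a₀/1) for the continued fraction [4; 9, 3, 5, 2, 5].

Using pₖ = aₖpₖ₋₁ + pₖ₋₂, qₖ = aₖqₖ₋₁ + qₖ₋₂ (with p₋₁=1, p₋₂=0, q₋₁=0, q₋₂=1):
  k=0: a=4, p=4, q=1
  k=1: a=9, p=37, q=9
  k=2: a=3, p=115, q=28
  k=3: a=5, p=612, q=149
  k=4: a=2, p=1339, q=326

1339/326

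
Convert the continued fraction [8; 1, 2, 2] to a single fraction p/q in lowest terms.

Fold from the inside: start with 2/1.
  2 + 1/2 = 5/2
  1 + 2/5 = 7/5
  8 + 5/7 = 61/7

61/7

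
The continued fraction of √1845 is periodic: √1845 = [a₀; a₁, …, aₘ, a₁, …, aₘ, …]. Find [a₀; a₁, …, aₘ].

[42; 1, 20, 2, 20, 1, 84]

a₀ = ⌊√1845⌋ = 42.
With m₀=0, d₀=1 and mₖ₊₁ = dₖaₖ − mₖ, dₖ₊₁ = (n − mₖ₊₁²)/dₖ, aₖ₊₁ = ⌊(a₀+mₖ₊₁)/dₖ₊₁⌋:
  k=1: m=42, d=81, a=1
  k=2: m=39, d=4, a=20
  k=3: m=41, d=41, a=2
  k=4: m=41, d=4, a=20
  k=5: m=39, d=81, a=1
  k=6: m=42, d=1, a=84
d=1 and a=2a₀=84 at k=6, so the next step gives (m, d) = (42, 81) again — its k=1 value — and the period has length 6.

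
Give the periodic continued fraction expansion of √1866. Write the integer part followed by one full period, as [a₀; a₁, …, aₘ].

a₀ = ⌊√1866⌋ = 43.
With m₀=0, d₀=1 and mₖ₊₁ = dₖaₖ − mₖ, dₖ₊₁ = (n − mₖ₊₁²)/dₖ, aₖ₊₁ = ⌊(a₀+mₖ₊₁)/dₖ₊₁⌋:
  k=1: m=43, d=17, a=5
  k=2: m=42, d=6, a=14
  k=3: m=42, d=17, a=5
  k=4: m=43, d=1, a=86
d=1 and a=2a₀=86 at k=4, so the next step gives (m, d) = (43, 17) again — its k=1 value — and the period has length 4.

[43; 5, 14, 5, 86]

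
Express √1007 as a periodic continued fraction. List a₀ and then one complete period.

a₀ = ⌊√1007⌋ = 31.
With m₀=0, d₀=1 and mₖ₊₁ = dₖaₖ − mₖ, dₖ₊₁ = (n − mₖ₊₁²)/dₖ, aₖ₊₁ = ⌊(a₀+mₖ₊₁)/dₖ₊₁⌋:
  k=1: m=31, d=46, a=1
  k=2: m=15, d=17, a=2
  k=3: m=19, d=38, a=1
  k=4: m=19, d=17, a=2
  k=5: m=15, d=46, a=1
  k=6: m=31, d=1, a=62
d=1 and a=2a₀=62 at k=6, so the next step gives (m, d) = (31, 46) again — its k=1 value — and the period has length 6.

[31; 1, 2, 1, 2, 1, 62]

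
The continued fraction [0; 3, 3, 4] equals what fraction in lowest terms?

Fold from the inside: start with 4/1.
  3 + 1/4 = 13/4
  3 + 4/13 = 43/13
  0 + 13/43 = 13/43

13/43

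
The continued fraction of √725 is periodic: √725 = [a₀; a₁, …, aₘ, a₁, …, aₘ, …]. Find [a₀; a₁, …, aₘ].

[26; 1, 12, 2, 12, 1, 52]

a₀ = ⌊√725⌋ = 26.
With m₀=0, d₀=1 and mₖ₊₁ = dₖaₖ − mₖ, dₖ₊₁ = (n − mₖ₊₁²)/dₖ, aₖ₊₁ = ⌊(a₀+mₖ₊₁)/dₖ₊₁⌋:
  k=1: m=26, d=49, a=1
  k=2: m=23, d=4, a=12
  k=3: m=25, d=25, a=2
  k=4: m=25, d=4, a=12
  k=5: m=23, d=49, a=1
  k=6: m=26, d=1, a=52
d=1 and a=2a₀=52 at k=6, so the next step gives (m, d) = (26, 49) again — its k=1 value — and the period has length 6.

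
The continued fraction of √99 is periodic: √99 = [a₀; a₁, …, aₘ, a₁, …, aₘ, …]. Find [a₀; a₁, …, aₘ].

[9; 1, 18]

a₀ = ⌊√99⌋ = 9.
With m₀=0, d₀=1 and mₖ₊₁ = dₖaₖ − mₖ, dₖ₊₁ = (n − mₖ₊₁²)/dₖ, aₖ₊₁ = ⌊(a₀+mₖ₊₁)/dₖ₊₁⌋:
  k=1: m=9, d=18, a=1
  k=2: m=9, d=1, a=18
d=1 and a=2a₀=18 at k=2, so the next step gives (m, d) = (9, 18) again — its k=1 value — and the period has length 2.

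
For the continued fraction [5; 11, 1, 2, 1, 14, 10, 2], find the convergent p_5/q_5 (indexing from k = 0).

3524/693

Using pₖ = aₖpₖ₋₁ + pₖ₋₂, qₖ = aₖqₖ₋₁ + qₖ₋₂ (with p₋₁=1, p₋₂=0, q₋₁=0, q₋₂=1):
  k=0: a=5, p=5, q=1
  k=1: a=11, p=56, q=11
  k=2: a=1, p=61, q=12
  k=3: a=2, p=178, q=35
  k=4: a=1, p=239, q=47
  k=5: a=14, p=3524, q=693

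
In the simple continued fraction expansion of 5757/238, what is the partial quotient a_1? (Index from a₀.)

5

5757 = 24·238 + 45   →  a_0 = 24
238 = 5·45 + 13   →  a_1 = 5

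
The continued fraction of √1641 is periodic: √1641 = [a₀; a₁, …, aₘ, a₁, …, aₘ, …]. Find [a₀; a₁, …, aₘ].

[40; 1, 1, 26, 1, 1, 80]

a₀ = ⌊√1641⌋ = 40.
With m₀=0, d₀=1 and mₖ₊₁ = dₖaₖ − mₖ, dₖ₊₁ = (n − mₖ₊₁²)/dₖ, aₖ₊₁ = ⌊(a₀+mₖ₊₁)/dₖ₊₁⌋:
  k=1: m=40, d=41, a=1
  k=2: m=1, d=40, a=1
  k=3: m=39, d=3, a=26
  k=4: m=39, d=40, a=1
  k=5: m=1, d=41, a=1
  k=6: m=40, d=1, a=80
d=1 and a=2a₀=80 at k=6, so the next step gives (m, d) = (40, 41) again — its k=1 value — and the period has length 6.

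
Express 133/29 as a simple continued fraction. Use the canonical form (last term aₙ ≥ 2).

133 = 4*29 + 17
29 = 1*17 + 12
17 = 1*12 + 5
12 = 2*5 + 2
5 = 2*2 + 1
2 = 2*1 + 0  (stop)
So 133/29 = [4; 1, 1, 2, 2, 2].

[4; 1, 1, 2, 2, 2]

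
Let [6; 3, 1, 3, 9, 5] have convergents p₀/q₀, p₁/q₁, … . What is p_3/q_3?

Using pₖ = aₖpₖ₋₁ + pₖ₋₂, qₖ = aₖqₖ₋₁ + qₖ₋₂ (with p₋₁=1, p₋₂=0, q₋₁=0, q₋₂=1):
  k=0: a=6, p=6, q=1
  k=1: a=3, p=19, q=3
  k=2: a=1, p=25, q=4
  k=3: a=3, p=94, q=15

94/15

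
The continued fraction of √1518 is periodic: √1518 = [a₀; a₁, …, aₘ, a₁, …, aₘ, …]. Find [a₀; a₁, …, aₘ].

[38; 1, 24, 1, 76]

a₀ = ⌊√1518⌋ = 38.
With m₀=0, d₀=1 and mₖ₊₁ = dₖaₖ − mₖ, dₖ₊₁ = (n − mₖ₊₁²)/dₖ, aₖ₊₁ = ⌊(a₀+mₖ₊₁)/dₖ₊₁⌋:
  k=1: m=38, d=74, a=1
  k=2: m=36, d=3, a=24
  k=3: m=36, d=74, a=1
  k=4: m=38, d=1, a=76
d=1 and a=2a₀=76 at k=4, so the next step gives (m, d) = (38, 74) again — its k=1 value — and the period has length 4.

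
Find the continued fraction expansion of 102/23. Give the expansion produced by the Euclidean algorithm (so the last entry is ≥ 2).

102 = 4·23 + 10
23 = 2·10 + 3
10 = 3·3 + 1
3 = 3·1 + 0  (stop)
So 102/23 = [4; 2, 3, 3].

[4; 2, 3, 3]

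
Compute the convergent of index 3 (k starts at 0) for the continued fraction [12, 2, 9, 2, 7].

Using pₖ = aₖpₖ₋₁ + pₖ₋₂, qₖ = aₖqₖ₋₁ + qₖ₋₂ (with p₋₁=1, p₋₂=0, q₋₁=0, q₋₂=1):
  k=0: a=12, p=12, q=1
  k=1: a=2, p=25, q=2
  k=2: a=9, p=237, q=19
  k=3: a=2, p=499, q=40

499/40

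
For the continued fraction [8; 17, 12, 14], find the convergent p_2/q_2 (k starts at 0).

1652/205

Using pₖ = aₖpₖ₋₁ + pₖ₋₂, qₖ = aₖqₖ₋₁ + qₖ₋₂ (with p₋₁=1, p₋₂=0, q₋₁=0, q₋₂=1):
  k=0: a=8, p=8, q=1
  k=1: a=17, p=137, q=17
  k=2: a=12, p=1652, q=205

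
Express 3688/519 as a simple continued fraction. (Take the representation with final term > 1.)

3688 = 7*519 + 55
519 = 9*55 + 24
55 = 2*24 + 7
24 = 3*7 + 3
7 = 2*3 + 1
3 = 3*1 + 0  (stop)
So 3688/519 = [7; 9, 2, 3, 2, 3].

[7; 9, 2, 3, 2, 3]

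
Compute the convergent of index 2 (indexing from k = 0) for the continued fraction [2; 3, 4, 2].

Using pₖ = aₖpₖ₋₁ + pₖ₋₂, qₖ = aₖqₖ₋₁ + qₖ₋₂ (with p₋₁=1, p₋₂=0, q₋₁=0, q₋₂=1):
  k=0: a=2, p=2, q=1
  k=1: a=3, p=7, q=3
  k=2: a=4, p=30, q=13

30/13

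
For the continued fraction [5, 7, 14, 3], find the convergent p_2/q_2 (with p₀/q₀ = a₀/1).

509/99

Using pₖ = aₖpₖ₋₁ + pₖ₋₂, qₖ = aₖqₖ₋₁ + qₖ₋₂ (with p₋₁=1, p₋₂=0, q₋₁=0, q₋₂=1):
  k=0: a=5, p=5, q=1
  k=1: a=7, p=36, q=7
  k=2: a=14, p=509, q=99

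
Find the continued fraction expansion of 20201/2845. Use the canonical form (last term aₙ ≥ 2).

20201 = 7*2845 + 286
2845 = 9*286 + 271
286 = 1*271 + 15
271 = 18*15 + 1
15 = 15*1 + 0  (stop)
So 20201/2845 = [7; 9, 1, 18, 15].

[7; 9, 1, 18, 15]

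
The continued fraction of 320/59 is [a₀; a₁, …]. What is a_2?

2

320 = 5·59 + 25   →  a_0 = 5
59 = 2·25 + 9   →  a_1 = 2
25 = 2·9 + 7   →  a_2 = 2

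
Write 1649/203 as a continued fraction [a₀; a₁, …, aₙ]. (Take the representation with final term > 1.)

1649 = 8*203 + 25
203 = 8*25 + 3
25 = 8*3 + 1
3 = 3*1 + 0  (stop)
So 1649/203 = [8; 8, 8, 3].

[8; 8, 8, 3]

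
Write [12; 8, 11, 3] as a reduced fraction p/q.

Fold from the inside: start with 3/1.
  11 + 1/3 = 34/3
  8 + 3/34 = 275/34
  12 + 34/275 = 3334/275

3334/275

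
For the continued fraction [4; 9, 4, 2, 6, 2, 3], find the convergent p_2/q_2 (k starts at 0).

152/37

Using pₖ = aₖpₖ₋₁ + pₖ₋₂, qₖ = aₖqₖ₋₁ + qₖ₋₂ (with p₋₁=1, p₋₂=0, q₋₁=0, q₋₂=1):
  k=0: a=4, p=4, q=1
  k=1: a=9, p=37, q=9
  k=2: a=4, p=152, q=37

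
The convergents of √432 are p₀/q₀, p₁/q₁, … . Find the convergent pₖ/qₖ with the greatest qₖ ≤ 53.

√432 = [20; 1, 3, 1, 1, 1, 3, 1, 40, …] (period length 8).
Convergents:
  p_0/q_0 = 20/1
  p_1/q_1 = 21/1
  p_2/q_2 = 83/4
  p_3/q_3 = 104/5
  p_4/q_4 = 187/9
  p_5/q_5 = 291/14
  p_6/q_6 = 1060/51
  p_7/q_7 = 1351/65
q_6 = 51 ≤ 53 < 65 = q_7, so the answer is 1060/51.

1060/51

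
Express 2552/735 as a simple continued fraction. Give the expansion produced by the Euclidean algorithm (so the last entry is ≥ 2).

[3; 2, 8, 2, 6, 3]

2552 = 3*735 + 347
735 = 2*347 + 41
347 = 8*41 + 19
41 = 2*19 + 3
19 = 6*3 + 1
3 = 3*1 + 0  (stop)
So 2552/735 = [3; 2, 8, 2, 6, 3].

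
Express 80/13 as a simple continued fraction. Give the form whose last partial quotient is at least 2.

80 = 6*13 + 2
13 = 6*2 + 1
2 = 2*1 + 0  (stop)
So 80/13 = [6; 6, 2].

[6; 6, 2]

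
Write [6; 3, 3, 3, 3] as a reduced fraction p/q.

687/109

Fold from the inside: start with 3/1.
  3 + 1/3 = 10/3
  3 + 3/10 = 33/10
  3 + 10/33 = 109/33
  6 + 33/109 = 687/109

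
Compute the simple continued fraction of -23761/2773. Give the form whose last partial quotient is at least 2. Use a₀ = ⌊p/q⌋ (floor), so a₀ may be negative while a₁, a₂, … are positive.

-23761 = -9*2773 + 1196
2773 = 2*1196 + 381
1196 = 3*381 + 53
381 = 7*53 + 10
53 = 5*10 + 3
10 = 3*3 + 1
3 = 3*1 + 0  (stop)
So -23761/2773 = [-9; 2, 3, 7, 5, 3, 3].

[-9; 2, 3, 7, 5, 3, 3]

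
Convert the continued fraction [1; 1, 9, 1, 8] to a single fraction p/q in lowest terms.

187/98

Using pₖ = aₖpₖ₋₁ + pₖ₋₂ and qₖ = aₖqₖ₋₁ + qₖ₋₂:
  k=0: a=1, p=1, q=1
  k=1: a=1, p=2, q=1
  k=2: a=9, p=19, q=10
  k=3: a=1, p=21, q=11
  k=4: a=8, p=187, q=98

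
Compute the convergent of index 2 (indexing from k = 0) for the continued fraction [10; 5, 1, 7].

Using pₖ = aₖpₖ₋₁ + pₖ₋₂, qₖ = aₖqₖ₋₁ + qₖ₋₂ (with p₋₁=1, p₋₂=0, q₋₁=0, q₋₂=1):
  k=0: a=10, p=10, q=1
  k=1: a=5, p=51, q=5
  k=2: a=1, p=61, q=6

61/6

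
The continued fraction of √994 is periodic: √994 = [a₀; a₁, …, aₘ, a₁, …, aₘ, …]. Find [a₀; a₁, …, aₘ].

[31; 1, 1, 8, 1, 1, 62]

a₀ = ⌊√994⌋ = 31.
With m₀=0, d₀=1 and mₖ₊₁ = dₖaₖ − mₖ, dₖ₊₁ = (n − mₖ₊₁²)/dₖ, aₖ₊₁ = ⌊(a₀+mₖ₊₁)/dₖ₊₁⌋:
  k=1: m=31, d=33, a=1
  k=2: m=2, d=30, a=1
  k=3: m=28, d=7, a=8
  k=4: m=28, d=30, a=1
  k=5: m=2, d=33, a=1
  k=6: m=31, d=1, a=62
d=1 and a=2a₀=62 at k=6, so the next step gives (m, d) = (31, 33) again — its k=1 value — and the period has length 6.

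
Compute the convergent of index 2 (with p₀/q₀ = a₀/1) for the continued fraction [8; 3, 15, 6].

Using pₖ = aₖpₖ₋₁ + pₖ₋₂, qₖ = aₖqₖ₋₁ + qₖ₋₂ (with p₋₁=1, p₋₂=0, q₋₁=0, q₋₂=1):
  k=0: a=8, p=8, q=1
  k=1: a=3, p=25, q=3
  k=2: a=15, p=383, q=46

383/46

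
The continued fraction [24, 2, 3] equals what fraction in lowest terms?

Fold from the inside: start with 3/1.
  2 + 1/3 = 7/3
  24 + 3/7 = 171/7

171/7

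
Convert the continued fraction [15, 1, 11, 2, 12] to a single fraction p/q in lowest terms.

Using pₖ = aₖpₖ₋₁ + pₖ₋₂ and qₖ = aₖqₖ₋₁ + qₖ₋₂:
  k=0: a=15, p=15, q=1
  k=1: a=1, p=16, q=1
  k=2: a=11, p=191, q=12
  k=3: a=2, p=398, q=25
  k=4: a=12, p=4967, q=312

4967/312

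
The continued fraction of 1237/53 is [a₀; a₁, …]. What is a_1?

1237 = 23·53 + 18   →  a_0 = 23
53 = 2·18 + 17   →  a_1 = 2

2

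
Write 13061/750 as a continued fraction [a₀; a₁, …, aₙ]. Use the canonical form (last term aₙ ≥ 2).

[17; 2, 2, 2, 3, 18]

13061 = 17·750 + 311
750 = 2·311 + 128
311 = 2·128 + 55
128 = 2·55 + 18
55 = 3·18 + 1
18 = 18·1 + 0  (stop)
So 13061/750 = [17; 2, 2, 2, 3, 18].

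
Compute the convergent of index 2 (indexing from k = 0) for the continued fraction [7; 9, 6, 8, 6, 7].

Using pₖ = aₖpₖ₋₁ + pₖ₋₂, qₖ = aₖqₖ₋₁ + qₖ₋₂ (with p₋₁=1, p₋₂=0, q₋₁=0, q₋₂=1):
  k=0: a=7, p=7, q=1
  k=1: a=9, p=64, q=9
  k=2: a=6, p=391, q=55

391/55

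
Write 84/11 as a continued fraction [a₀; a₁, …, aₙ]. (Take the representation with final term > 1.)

[7; 1, 1, 1, 3]

84 = 7*11 + 7
11 = 1*7 + 4
7 = 1*4 + 3
4 = 1*3 + 1
3 = 3*1 + 0  (stop)
So 84/11 = [7; 1, 1, 1, 3].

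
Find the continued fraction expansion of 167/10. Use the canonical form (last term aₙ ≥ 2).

167 = 16*10 + 7
10 = 1*7 + 3
7 = 2*3 + 1
3 = 3*1 + 0  (stop)
So 167/10 = [16; 1, 2, 3].

[16; 1, 2, 3]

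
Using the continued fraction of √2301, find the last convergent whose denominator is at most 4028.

√2301 = [47; 1, 30, 1, 94, …] (period length 4).
Convergents:
  p_0/q_0 = 47/1
  p_1/q_1 = 48/1
  p_2/q_2 = 1487/31
  p_3/q_3 = 1535/32
  p_4/q_4 = 145777/3039
  p_5/q_5 = 147312/3071
  p_6/q_6 = 4565137/95169
q_5 = 3071 ≤ 4028 < 95169 = q_6, so the answer is 147312/3071.

147312/3071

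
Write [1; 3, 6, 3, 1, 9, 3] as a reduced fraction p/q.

3149/2392

Using pₖ = aₖpₖ₋₁ + pₖ₋₂ and qₖ = aₖqₖ₋₁ + qₖ₋₂:
  k=0: a=1, p=1, q=1
  k=1: a=3, p=4, q=3
  k=2: a=6, p=25, q=19
  k=3: a=3, p=79, q=60
  k=4: a=1, p=104, q=79
  k=5: a=9, p=1015, q=771
  k=6: a=3, p=3149, q=2392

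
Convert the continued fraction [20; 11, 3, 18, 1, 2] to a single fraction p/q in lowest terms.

Fold from the inside: start with 2/1.
  1 + 1/2 = 3/2
  18 + 2/3 = 56/3
  3 + 3/56 = 171/56
  11 + 56/171 = 1937/171
  20 + 171/1937 = 38911/1937

38911/1937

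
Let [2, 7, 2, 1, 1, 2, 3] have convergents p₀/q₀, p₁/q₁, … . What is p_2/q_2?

Using pₖ = aₖpₖ₋₁ + pₖ₋₂, qₖ = aₖqₖ₋₁ + qₖ₋₂ (with p₋₁=1, p₋₂=0, q₋₁=0, q₋₂=1):
  k=0: a=2, p=2, q=1
  k=1: a=7, p=15, q=7
  k=2: a=2, p=32, q=15

32/15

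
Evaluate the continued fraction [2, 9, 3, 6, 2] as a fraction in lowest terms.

805/382

Fold from the inside: start with 2/1.
  6 + 1/2 = 13/2
  3 + 2/13 = 41/13
  9 + 13/41 = 382/41
  2 + 41/382 = 805/382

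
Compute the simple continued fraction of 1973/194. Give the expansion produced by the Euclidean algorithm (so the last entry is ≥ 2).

1973 = 10*194 + 33
194 = 5*33 + 29
33 = 1*29 + 4
29 = 7*4 + 1
4 = 4*1 + 0  (stop)
So 1973/194 = [10; 5, 1, 7, 4].

[10; 5, 1, 7, 4]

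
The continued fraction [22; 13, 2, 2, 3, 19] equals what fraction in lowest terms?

Using pₖ = aₖpₖ₋₁ + pₖ₋₂ and qₖ = aₖqₖ₋₁ + qₖ₋₂:
  k=0: a=22, p=22, q=1
  k=1: a=13, p=287, q=13
  k=2: a=2, p=596, q=27
  k=3: a=2, p=1479, q=67
  k=4: a=3, p=5033, q=228
  k=5: a=19, p=97106, q=4399

97106/4399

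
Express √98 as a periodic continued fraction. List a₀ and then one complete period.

a₀ = ⌊√98⌋ = 9.

[9; 1, 8, 1, 18]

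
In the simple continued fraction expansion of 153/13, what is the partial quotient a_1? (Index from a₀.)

153 = 11·13 + 10   →  a_0 = 11
13 = 1·10 + 3   →  a_1 = 1

1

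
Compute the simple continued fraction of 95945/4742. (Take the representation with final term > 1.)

95945 = 20·4742 + 1105
4742 = 4·1105 + 322
1105 = 3·322 + 139
322 = 2·139 + 44
139 = 3·44 + 7
44 = 6·7 + 2
7 = 3·2 + 1
2 = 2·1 + 0  (stop)
So 95945/4742 = [20; 4, 3, 2, 3, 6, 3, 2].

[20; 4, 3, 2, 3, 6, 3, 2]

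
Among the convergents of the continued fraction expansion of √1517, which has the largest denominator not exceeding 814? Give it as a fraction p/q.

√1517 = [38; 1, 18, 2, 18, 1, 76, …] (period length 6).
Convergents:
  p_0/q_0 = 38/1
  p_1/q_1 = 39/1
  p_2/q_2 = 740/19
  p_3/q_3 = 1519/39
  p_4/q_4 = 28082/721
  p_5/q_5 = 29601/760
  p_6/q_6 = 2277758/58481
q_5 = 760 ≤ 814 < 58481 = q_6, so the answer is 29601/760.

29601/760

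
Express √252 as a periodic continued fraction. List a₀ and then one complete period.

a₀ = ⌊√252⌋ = 15.

[15; 1, 6, 1, 30]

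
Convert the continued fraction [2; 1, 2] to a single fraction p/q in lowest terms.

Using pₖ = aₖpₖ₋₁ + pₖ₋₂ and qₖ = aₖqₖ₋₁ + qₖ₋₂:
  k=0: a=2, p=2, q=1
  k=1: a=1, p=3, q=1
  k=2: a=2, p=8, q=3

8/3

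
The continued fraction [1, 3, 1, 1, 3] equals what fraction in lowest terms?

32/25

Fold from the inside: start with 3/1.
  1 + 1/3 = 4/3
  1 + 3/4 = 7/4
  3 + 4/7 = 25/7
  1 + 7/25 = 32/25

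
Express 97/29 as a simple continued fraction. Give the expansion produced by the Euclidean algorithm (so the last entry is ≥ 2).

97 = 3×29 + 10
29 = 2×10 + 9
10 = 1×9 + 1
9 = 9×1 + 0  (stop)
So 97/29 = [3; 2, 1, 9].

[3; 2, 1, 9]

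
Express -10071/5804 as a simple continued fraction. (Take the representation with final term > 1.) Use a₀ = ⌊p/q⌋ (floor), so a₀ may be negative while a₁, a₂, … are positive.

[-2; 3, 1, 3, 2, 7, 3, 7]

-10071 = -2·5804 + 1537
5804 = 3·1537 + 1193
1537 = 1·1193 + 344
1193 = 3·344 + 161
344 = 2·161 + 22
161 = 7·22 + 7
22 = 3·7 + 1
7 = 7·1 + 0  (stop)
So -10071/5804 = [-2; 3, 1, 3, 2, 7, 3, 7].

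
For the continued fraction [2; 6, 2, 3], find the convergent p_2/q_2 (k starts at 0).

Using pₖ = aₖpₖ₋₁ + pₖ₋₂, qₖ = aₖqₖ₋₁ + qₖ₋₂ (with p₋₁=1, p₋₂=0, q₋₁=0, q₋₂=1):
  k=0: a=2, p=2, q=1
  k=1: a=6, p=13, q=6
  k=2: a=2, p=28, q=13

28/13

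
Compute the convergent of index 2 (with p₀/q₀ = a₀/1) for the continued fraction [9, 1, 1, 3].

Using pₖ = aₖpₖ₋₁ + pₖ₋₂, qₖ = aₖqₖ₋₁ + qₖ₋₂ (with p₋₁=1, p₋₂=0, q₋₁=0, q₋₂=1):
  k=0: a=9, p=9, q=1
  k=1: a=1, p=10, q=1
  k=2: a=1, p=19, q=2

19/2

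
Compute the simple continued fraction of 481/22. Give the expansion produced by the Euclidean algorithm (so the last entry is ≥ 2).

481 = 21*22 + 19
22 = 1*19 + 3
19 = 6*3 + 1
3 = 3*1 + 0  (stop)
So 481/22 = [21; 1, 6, 3].

[21; 1, 6, 3]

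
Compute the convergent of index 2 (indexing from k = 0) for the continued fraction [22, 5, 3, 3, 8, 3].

Using pₖ = aₖpₖ₋₁ + pₖ₋₂, qₖ = aₖqₖ₋₁ + qₖ₋₂ (with p₋₁=1, p₋₂=0, q₋₁=0, q₋₂=1):
  k=0: a=22, p=22, q=1
  k=1: a=5, p=111, q=5
  k=2: a=3, p=355, q=16

355/16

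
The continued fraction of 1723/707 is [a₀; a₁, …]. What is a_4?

8

1723 = 2·707 + 309   →  a_0 = 2
707 = 2·309 + 89   →  a_1 = 2
309 = 3·89 + 42   →  a_2 = 3
89 = 2·42 + 5   →  a_3 = 2
42 = 8·5 + 2   →  a_4 = 8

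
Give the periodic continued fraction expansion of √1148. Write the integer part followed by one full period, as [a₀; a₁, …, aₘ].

[33; 1, 7, 2, 16, 2, 7, 1, 66]

a₀ = ⌊√1148⌋ = 33.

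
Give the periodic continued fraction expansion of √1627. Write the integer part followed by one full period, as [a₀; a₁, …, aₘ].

[40; 2, 1, 39, 1, 2, 80]

a₀ = ⌊√1627⌋ = 40.
With m₀=0, d₀=1 and mₖ₊₁ = dₖaₖ − mₖ, dₖ₊₁ = (n − mₖ₊₁²)/dₖ, aₖ₊₁ = ⌊(a₀+mₖ₊₁)/dₖ₊₁⌋:
  k=1: m=40, d=27, a=2
  k=2: m=14, d=53, a=1
  k=3: m=39, d=2, a=39
  k=4: m=39, d=53, a=1
  k=5: m=14, d=27, a=2
  k=6: m=40, d=1, a=80
d=1 and a=2a₀=80 at k=6, so the next step gives (m, d) = (40, 27) again — its k=1 value — and the period has length 6.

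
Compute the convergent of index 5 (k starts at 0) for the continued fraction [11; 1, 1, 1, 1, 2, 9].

151/13

Using pₖ = aₖpₖ₋₁ + pₖ₋₂, qₖ = aₖqₖ₋₁ + qₖ₋₂ (with p₋₁=1, p₋₂=0, q₋₁=0, q₋₂=1):
  k=0: a=11, p=11, q=1
  k=1: a=1, p=12, q=1
  k=2: a=1, p=23, q=2
  k=3: a=1, p=35, q=3
  k=4: a=1, p=58, q=5
  k=5: a=2, p=151, q=13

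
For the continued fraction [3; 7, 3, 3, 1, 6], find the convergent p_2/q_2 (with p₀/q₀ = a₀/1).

69/22

Using pₖ = aₖpₖ₋₁ + pₖ₋₂, qₖ = aₖqₖ₋₁ + qₖ₋₂ (with p₋₁=1, p₋₂=0, q₋₁=0, q₋₂=1):
  k=0: a=3, p=3, q=1
  k=1: a=7, p=22, q=7
  k=2: a=3, p=69, q=22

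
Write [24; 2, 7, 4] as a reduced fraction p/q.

Fold from the inside: start with 4/1.
  7 + 1/4 = 29/4
  2 + 4/29 = 62/29
  24 + 29/62 = 1517/62

1517/62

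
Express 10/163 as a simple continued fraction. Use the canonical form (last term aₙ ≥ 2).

10 = 0*163 + 10
163 = 16*10 + 3
10 = 3*3 + 1
3 = 3*1 + 0  (stop)
So 10/163 = [0; 16, 3, 3].

[0; 16, 3, 3]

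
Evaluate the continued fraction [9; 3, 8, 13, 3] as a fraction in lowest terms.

9404/1009

Fold from the inside: start with 3/1.
  13 + 1/3 = 40/3
  8 + 3/40 = 323/40
  3 + 40/323 = 1009/323
  9 + 323/1009 = 9404/1009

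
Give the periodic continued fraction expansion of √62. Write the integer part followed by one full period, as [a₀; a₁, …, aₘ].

[7; 1, 6, 1, 14]

a₀ = ⌊√62⌋ = 7.
With m₀=0, d₀=1 and mₖ₊₁ = dₖaₖ − mₖ, dₖ₊₁ = (n − mₖ₊₁²)/dₖ, aₖ₊₁ = ⌊(a₀+mₖ₊₁)/dₖ₊₁⌋:
  k=1: m=7, d=13, a=1
  k=2: m=6, d=2, a=6
  k=3: m=6, d=13, a=1
  k=4: m=7, d=1, a=14
d=1 and a=2a₀=14 at k=4, so the next step gives (m, d) = (7, 13) again — its k=1 value — and the period has length 4.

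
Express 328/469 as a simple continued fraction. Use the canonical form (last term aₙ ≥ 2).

328 = 0·469 + 328
469 = 1·328 + 141
328 = 2·141 + 46
141 = 3·46 + 3
46 = 15·3 + 1
3 = 3·1 + 0  (stop)
So 328/469 = [0; 1, 2, 3, 15, 3].

[0; 1, 2, 3, 15, 3]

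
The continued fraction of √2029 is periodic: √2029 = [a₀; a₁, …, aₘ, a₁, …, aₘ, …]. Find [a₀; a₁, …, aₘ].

[45; 22, 1, 1, 22, 90]

a₀ = ⌊√2029⌋ = 45.
With m₀=0, d₀=1 and mₖ₊₁ = dₖaₖ − mₖ, dₖ₊₁ = (n − mₖ₊₁²)/dₖ, aₖ₊₁ = ⌊(a₀+mₖ₊₁)/dₖ₊₁⌋:
  k=1: m=45, d=4, a=22
  k=2: m=43, d=45, a=1
  k=3: m=2, d=45, a=1
  k=4: m=43, d=4, a=22
  k=5: m=45, d=1, a=90
d=1 and a=2a₀=90 at k=5, so the next step gives (m, d) = (45, 4) again — its k=1 value — and the period has length 5.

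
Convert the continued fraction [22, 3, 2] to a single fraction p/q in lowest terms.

Fold from the inside: start with 2/1.
  3 + 1/2 = 7/2
  22 + 2/7 = 156/7

156/7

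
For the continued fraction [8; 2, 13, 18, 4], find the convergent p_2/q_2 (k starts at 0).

Using pₖ = aₖpₖ₋₁ + pₖ₋₂, qₖ = aₖqₖ₋₁ + qₖ₋₂ (with p₋₁=1, p₋₂=0, q₋₁=0, q₋₂=1):
  k=0: a=8, p=8, q=1
  k=1: a=2, p=17, q=2
  k=2: a=13, p=229, q=27

229/27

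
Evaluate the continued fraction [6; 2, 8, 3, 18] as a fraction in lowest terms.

6284/971

Using pₖ = aₖpₖ₋₁ + pₖ₋₂ and qₖ = aₖqₖ₋₁ + qₖ₋₂:
  k=0: a=6, p=6, q=1
  k=1: a=2, p=13, q=2
  k=2: a=8, p=110, q=17
  k=3: a=3, p=343, q=53
  k=4: a=18, p=6284, q=971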